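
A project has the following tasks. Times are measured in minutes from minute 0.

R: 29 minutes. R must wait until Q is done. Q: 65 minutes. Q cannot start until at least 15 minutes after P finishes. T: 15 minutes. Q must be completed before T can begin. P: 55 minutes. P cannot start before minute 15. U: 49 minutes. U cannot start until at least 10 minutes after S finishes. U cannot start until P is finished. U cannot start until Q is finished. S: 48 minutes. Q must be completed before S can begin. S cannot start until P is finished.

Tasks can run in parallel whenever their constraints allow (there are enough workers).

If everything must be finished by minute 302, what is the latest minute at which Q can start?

130

R must finish by minute 302; it takes 29 minutes, so it must start by 302 − 29 = minute 273.
U has no dependents, so it just needs to finish by minute 302. Starting by 302 − 49 = minute 253 achieves that.
S must finish before U (must start by minute 253, minus 10-minute gap → minute 243). With a 48-minute duration, S must start by 243 − 48 = minute 195.
T has no dependents, so it just needs to finish by minute 302. Starting by 302 − 15 = minute 287 achieves that.
Q must finish in time for R (must start by minute 273); S (must start by minute 195); T (must start by minute 287); U (must start by minute 253). The tightest is minute 195, so Q must start by 195 − 65 = minute 130.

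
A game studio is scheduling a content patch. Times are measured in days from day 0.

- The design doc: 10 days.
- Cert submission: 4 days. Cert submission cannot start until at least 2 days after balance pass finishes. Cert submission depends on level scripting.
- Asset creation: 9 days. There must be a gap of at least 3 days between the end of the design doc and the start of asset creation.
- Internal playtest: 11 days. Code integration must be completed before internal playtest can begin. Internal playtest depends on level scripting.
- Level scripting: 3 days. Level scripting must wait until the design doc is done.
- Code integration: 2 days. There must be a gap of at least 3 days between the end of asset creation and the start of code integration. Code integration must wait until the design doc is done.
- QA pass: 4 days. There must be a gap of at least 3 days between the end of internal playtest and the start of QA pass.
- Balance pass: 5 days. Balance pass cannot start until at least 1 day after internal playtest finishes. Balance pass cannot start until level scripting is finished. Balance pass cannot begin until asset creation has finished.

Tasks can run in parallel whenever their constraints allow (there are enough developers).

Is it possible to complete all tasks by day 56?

Yes

The design doc has no prerequisites, so it starts at day 0 and finishes at day 10.
Level scripting cannot begin until the design doc (finishes day 10). It runs from day 10 to 10 + 3 = day 13.
Asset creation waits on the design doc (finishes day 10, plus 3-day gap → day 13), so it starts at day 13 and finishes at 13 + 9 = day 22.
For code integration: asset creation (finishes day 22, plus 3-day gap → day 25); the design doc (finishes day 10). Taking the maximum gives a start of day 25, and it finishes at 25 + 2 = day 27.
Internal playtest has to wait for code integration (finishes day 27); level scripting (finishes day 13). The latest of these is day 27, so internal playtest runs day 27 to 27 + 11 = day 38.
QA pass waits on internal playtest (finishes day 38, plus 3-day gap → day 41), so it starts at day 41 and finishes at 41 + 4 = day 45.
Balance pass cannot start until internal playtest (finishes day 38, plus 1-day gap → day 39); level scripting (finishes day 13); asset creation (finishes day 22). The controlling bound is day 39, so balance pass finishes at 39 + 5 = day 44.
For cert submission: balance pass (finishes day 44, plus 2-day gap → day 46); level scripting (finishes day 13). Taking the maximum gives a start of day 46, and it finishes at 46 + 4 = day 50.
Every task is finished by day 50, which is no later than the deadline of 56, so the schedule is feasible.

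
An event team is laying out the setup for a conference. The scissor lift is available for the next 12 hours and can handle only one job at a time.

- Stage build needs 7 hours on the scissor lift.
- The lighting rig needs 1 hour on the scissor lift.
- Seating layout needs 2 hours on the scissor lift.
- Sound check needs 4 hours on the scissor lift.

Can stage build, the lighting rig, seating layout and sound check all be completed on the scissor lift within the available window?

No

Running back to back, the jobs need 7 + 1 + 2 + 4 = 14 hours on the scissor lift.
Since 14 > 12, they cannot all fit.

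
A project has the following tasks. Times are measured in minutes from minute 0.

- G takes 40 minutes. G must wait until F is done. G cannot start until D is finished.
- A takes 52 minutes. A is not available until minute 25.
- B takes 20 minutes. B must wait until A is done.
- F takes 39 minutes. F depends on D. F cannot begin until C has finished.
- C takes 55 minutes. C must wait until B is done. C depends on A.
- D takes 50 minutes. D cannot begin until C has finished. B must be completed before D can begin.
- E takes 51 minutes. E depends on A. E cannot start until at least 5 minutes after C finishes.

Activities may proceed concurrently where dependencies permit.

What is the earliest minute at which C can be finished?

152

A cannot begin until its own release at minute 25. It runs from minute 25 to 25 + 52 = minute 77.
B waits on A (finishes minute 77), so it starts at minute 77 and finishes at 77 + 20 = minute 97.
C needs all of B (finishes minute 97); A (finishes minute 77). That puts its earliest start at minute 97; it finishes at 97 + 55 = minute 152.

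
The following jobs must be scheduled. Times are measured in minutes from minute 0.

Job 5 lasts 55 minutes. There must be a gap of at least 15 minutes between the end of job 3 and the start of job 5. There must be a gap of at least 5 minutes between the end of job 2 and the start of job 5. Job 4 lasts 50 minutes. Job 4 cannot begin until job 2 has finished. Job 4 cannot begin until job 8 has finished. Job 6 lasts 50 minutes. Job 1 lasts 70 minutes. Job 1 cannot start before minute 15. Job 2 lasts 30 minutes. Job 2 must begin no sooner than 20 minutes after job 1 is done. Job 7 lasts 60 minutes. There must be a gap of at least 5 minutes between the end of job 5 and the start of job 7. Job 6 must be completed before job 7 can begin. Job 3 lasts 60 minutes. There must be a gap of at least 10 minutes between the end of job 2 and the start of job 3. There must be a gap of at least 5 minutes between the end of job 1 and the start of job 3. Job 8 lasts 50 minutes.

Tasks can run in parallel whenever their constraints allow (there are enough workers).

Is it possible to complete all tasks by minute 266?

Job 8 has no prerequisites, so it starts at minute 0 and finishes at minute 50.
Nothing blocks job 6, so it runs from minute 0 to minute 50.
Job 1 waits on its own release at minute 15, so it starts at minute 15 and finishes at 15 + 70 = minute 85.
Job 2 waits on job 1 (finishes minute 85, plus 20-minute gap → minute 105), so it starts at minute 105 and finishes at 105 + 30 = minute 135.
Job 4 needs all of job 2 (finishes minute 135); job 8 (finishes minute 50). That puts its earliest start at minute 135; it finishes at 135 + 50 = minute 185.
For job 3: job 2 (finishes minute 135, plus 10-minute gap → minute 145); job 1 (finishes minute 85, plus 5-minute gap → minute 90). Taking the maximum gives a start of minute 145, and it finishes at 145 + 60 = minute 205.
Job 5 has to wait for job 3 (finishes minute 205, plus 15-minute gap → minute 220); job 2 (finishes minute 135, plus 5-minute gap → minute 140). The latest of these is minute 220, so job 5 runs minute 220 to 220 + 55 = minute 275.
For job 7: job 5 (finishes minute 275, plus 5-minute gap → minute 280); job 6 (finishes minute 50). Taking the maximum gives a start of minute 280, and it finishes at 280 + 60 = minute 340.
The earliest everything can be done is minute 340, which is after the deadline of 266, so it is not possible.

No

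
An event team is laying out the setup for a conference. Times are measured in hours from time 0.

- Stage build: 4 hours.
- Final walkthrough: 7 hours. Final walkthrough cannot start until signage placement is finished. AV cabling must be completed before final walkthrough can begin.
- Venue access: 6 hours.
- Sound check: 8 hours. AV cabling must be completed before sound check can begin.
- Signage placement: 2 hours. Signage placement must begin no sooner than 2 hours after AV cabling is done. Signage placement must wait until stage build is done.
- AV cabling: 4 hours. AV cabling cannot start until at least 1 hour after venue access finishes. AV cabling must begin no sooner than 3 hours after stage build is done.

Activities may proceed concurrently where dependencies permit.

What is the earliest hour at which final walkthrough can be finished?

Stage build can start immediately at hour 0; it finishes at hour 4.
Venue access has no prerequisites, so it starts at hour 0 and finishes at hour 6.
AV cabling has to wait for venue access (finishes hour 6, plus 1-hour gap → hour 7); stage build (finishes hour 4, plus 3-hour gap → hour 7). The latest of these is hour 7, so AV cabling runs hour 7 to 7 + 4 = hour 11.
For signage placement: AV cabling (finishes hour 11, plus 2-hour gap → hour 13); stage build (finishes hour 4). Taking the maximum gives a start of hour 13, and it finishes at 13 + 2 = hour 15.
Final walkthrough needs all of signage placement (finishes hour 15); AV cabling (finishes hour 11). That puts its earliest start at hour 15; it finishes at 15 + 7 = hour 22.

22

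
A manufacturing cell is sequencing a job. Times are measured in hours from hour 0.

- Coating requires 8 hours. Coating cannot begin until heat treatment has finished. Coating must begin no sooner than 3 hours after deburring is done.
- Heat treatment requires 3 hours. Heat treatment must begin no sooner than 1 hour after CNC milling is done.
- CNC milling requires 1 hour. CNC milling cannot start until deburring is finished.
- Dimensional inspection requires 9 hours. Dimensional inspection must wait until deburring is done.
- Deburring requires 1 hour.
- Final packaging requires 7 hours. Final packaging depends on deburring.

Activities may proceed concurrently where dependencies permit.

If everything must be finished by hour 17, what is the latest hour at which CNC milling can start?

Coating has no dependents, so it just needs to finish by hour 17. Starting by 17 − 8 = hour 9 achieves that.
Heat treatment must finish before coating (must start by hour 9). With a 3-hour duration, heat treatment must start by 9 − 3 = hour 6.
CNC milling has to be done before heat treatment (must start by hour 6, minus 1-hour gap → hour 5). That means finishing by hour 5, i.e. starting by 5 − 1 = hour 4.

4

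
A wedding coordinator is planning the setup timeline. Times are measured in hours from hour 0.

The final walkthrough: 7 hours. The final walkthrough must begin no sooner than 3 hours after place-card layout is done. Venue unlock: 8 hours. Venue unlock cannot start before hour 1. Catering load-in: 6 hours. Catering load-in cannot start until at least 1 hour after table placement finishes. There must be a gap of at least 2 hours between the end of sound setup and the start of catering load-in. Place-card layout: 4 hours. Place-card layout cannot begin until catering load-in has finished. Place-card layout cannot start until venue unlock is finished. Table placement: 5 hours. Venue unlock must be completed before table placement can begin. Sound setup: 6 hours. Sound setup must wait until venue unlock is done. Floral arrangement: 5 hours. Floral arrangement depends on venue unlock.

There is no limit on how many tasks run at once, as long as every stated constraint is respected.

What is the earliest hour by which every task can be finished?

37

Venue unlock waits on its own release at hour 1, so it starts at hour 1 and finishes at 1 + 8 = hour 9.
Sound setup cannot begin until venue unlock (finishes hour 9). It runs from hour 9 to 9 + 6 = hour 15.
Floral arrangement waits on venue unlock (finishes hour 9), so it starts at hour 9 and finishes at 9 + 5 = hour 14.
After venue unlock (finishes hour 9), table placement can start at hour 9 and finishes at hour 14.
Catering load-in cannot start until table placement (finishes hour 14, plus 1-hour gap → hour 15); sound setup (finishes hour 15, plus 2-hour gap → hour 17). The controlling bound is hour 17, so catering load-in finishes at 17 + 6 = hour 23.
For place-card layout: catering load-in (finishes hour 23); venue unlock (finishes hour 9). Taking the maximum gives a start of hour 23, and it finishes at 23 + 4 = hour 27.
The final walkthrough waits on place-card layout (finishes hour 27, plus 3-hour gap → hour 30), so it starts at hour 30 and finishes at 30 + 7 = hour 37.
All tasks are finished once the last one completes. Finish times: Venue unlock at 9, Table placement at 14, Floral arrangement at 14, Sound setup at 15, Catering load-in at 23, Place-card layout at 27, The final walkthrough at 37. The latest is hour 37.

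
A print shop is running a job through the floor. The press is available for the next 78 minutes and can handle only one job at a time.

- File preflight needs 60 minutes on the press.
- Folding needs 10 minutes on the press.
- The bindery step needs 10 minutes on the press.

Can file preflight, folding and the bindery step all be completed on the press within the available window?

No

Running back to back, the jobs need 60 + 10 + 10 = 80 minutes on the press.
Since 80 > 78, they cannot all fit.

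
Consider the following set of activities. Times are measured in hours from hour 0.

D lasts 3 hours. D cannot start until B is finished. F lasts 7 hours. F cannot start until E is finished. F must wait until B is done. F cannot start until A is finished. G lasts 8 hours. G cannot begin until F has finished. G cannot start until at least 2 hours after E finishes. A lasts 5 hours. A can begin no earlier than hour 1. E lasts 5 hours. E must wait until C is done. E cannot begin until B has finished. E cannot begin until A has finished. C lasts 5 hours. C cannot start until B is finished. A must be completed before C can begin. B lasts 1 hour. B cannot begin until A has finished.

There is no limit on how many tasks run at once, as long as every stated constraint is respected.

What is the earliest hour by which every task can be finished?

After its own release at hour 1, A can start at hour 1 and finishes at hour 6.
B waits on A (finishes hour 6), so it starts at hour 6 and finishes at 6 + 1 = hour 7.
D cannot begin until B (finishes hour 7). It runs from hour 7 to 7 + 3 = hour 10.
C cannot start until B (finishes hour 7); A (finishes hour 6). The controlling bound is hour 7, so C finishes at 7 + 5 = hour 12.
E cannot start until C (finishes hour 12); B (finishes hour 7); A (finishes hour 6). The controlling bound is hour 12, so E finishes at 12 + 5 = hour 17.
F has to wait for E (finishes hour 17); B (finishes hour 7); A (finishes hour 6). The latest of these is hour 17, so F runs hour 17 to 17 + 7 = hour 24.
G has to wait for F (finishes hour 24); E (finishes hour 17, plus 2-hour gap → hour 19). The latest of these is hour 24, so G runs hour 24 to 24 + 8 = hour 32.
All tasks are finished once the last one completes. Finish times: A at 6, B at 7, C at 12, D at 10, E at 17, F at 24, G at 32. The latest is hour 32.

32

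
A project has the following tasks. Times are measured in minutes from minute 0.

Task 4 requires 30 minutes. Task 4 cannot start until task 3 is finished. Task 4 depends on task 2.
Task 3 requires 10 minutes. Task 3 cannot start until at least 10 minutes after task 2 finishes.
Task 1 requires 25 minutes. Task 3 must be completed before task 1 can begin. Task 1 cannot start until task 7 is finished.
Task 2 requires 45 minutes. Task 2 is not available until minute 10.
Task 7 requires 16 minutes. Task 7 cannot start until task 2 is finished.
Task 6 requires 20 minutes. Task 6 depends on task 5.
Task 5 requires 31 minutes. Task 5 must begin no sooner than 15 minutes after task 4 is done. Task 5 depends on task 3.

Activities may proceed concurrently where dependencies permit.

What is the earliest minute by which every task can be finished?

After its own release at minute 10, task 2 can start at minute 10 and finishes at minute 55.
After task 2 (finishes minute 55), task 7 can start at minute 55 and finishes at minute 71.
Task 3 cannot begin until task 2 (finishes minute 55, plus 10-minute gap → minute 65). It runs from minute 65 to 65 + 10 = minute 75.
Task 4 needs all of task 3 (finishes minute 75); task 2 (finishes minute 55). That puts its earliest start at minute 75; it finishes at 75 + 30 = minute 105.
Task 5 needs all of task 4 (finishes minute 105, plus 15-minute gap → minute 120); task 3 (finishes minute 75). That puts its earliest start at minute 120; it finishes at 120 + 31 = minute 151.
Task 6 cannot begin until task 5 (finishes minute 151). It runs from minute 151 to 151 + 20 = minute 171.
For task 1: task 3 (finishes minute 75); task 7 (finishes minute 71). Taking the maximum gives a start of minute 75, and it finishes at 75 + 25 = minute 100.
All tasks are finished once the last one completes. Finish times: Task 1 at 100, Task 2 at 55, Task 3 at 75, Task 4 at 105, Task 5 at 151, Task 6 at 171, Task 7 at 71. The latest is minute 171.

171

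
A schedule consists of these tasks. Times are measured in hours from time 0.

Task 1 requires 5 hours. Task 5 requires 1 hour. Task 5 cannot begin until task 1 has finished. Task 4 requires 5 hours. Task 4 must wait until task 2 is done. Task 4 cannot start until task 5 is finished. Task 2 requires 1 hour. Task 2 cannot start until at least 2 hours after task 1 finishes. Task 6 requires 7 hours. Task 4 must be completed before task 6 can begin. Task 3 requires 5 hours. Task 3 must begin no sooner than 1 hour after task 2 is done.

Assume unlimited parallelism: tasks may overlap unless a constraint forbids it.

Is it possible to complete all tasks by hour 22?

Yes

Nothing blocks task 1, so it runs from hour 0 to hour 5.
Task 5 cannot begin until task 1 (finishes hour 5). It runs from hour 5 to 5 + 1 = hour 6.
After task 1 (finishes hour 5, plus 2-hour gap → hour 7), task 2 can start at hour 7 and finishes at hour 8.
For task 4: task 2 (finishes hour 8); task 5 (finishes hour 6). Taking the maximum gives a start of hour 8, and it finishes at 8 + 5 = hour 13.
After task 4 (finishes hour 13), task 6 can start at hour 13 and finishes at hour 20.
Task 3 cannot begin until task 2 (finishes hour 8, plus 1-hour gap → hour 9). It runs from hour 9 to 9 + 5 = hour 14.
Every task is finished by hour 20, which is no later than the deadline of 22, so the schedule is feasible.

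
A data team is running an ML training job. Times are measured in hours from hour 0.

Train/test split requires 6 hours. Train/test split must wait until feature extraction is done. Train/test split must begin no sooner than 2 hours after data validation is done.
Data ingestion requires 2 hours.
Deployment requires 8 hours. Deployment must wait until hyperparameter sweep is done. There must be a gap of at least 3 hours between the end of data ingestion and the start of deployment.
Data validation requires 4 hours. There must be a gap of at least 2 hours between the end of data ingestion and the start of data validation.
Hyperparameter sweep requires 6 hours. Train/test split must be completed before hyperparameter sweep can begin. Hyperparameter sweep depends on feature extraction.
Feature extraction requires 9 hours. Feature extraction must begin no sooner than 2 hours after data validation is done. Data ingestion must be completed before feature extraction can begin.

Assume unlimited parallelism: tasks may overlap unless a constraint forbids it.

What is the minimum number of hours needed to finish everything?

Data ingestion can start immediately at hour 0; it finishes at hour 2.
Data validation waits on data ingestion (finishes hour 2, plus 2-hour gap → hour 4), so it starts at hour 4 and finishes at 4 + 4 = hour 8.
Feature extraction has to wait for data validation (finishes hour 8, plus 2-hour gap → hour 10); data ingestion (finishes hour 2). The latest of these is hour 10, so feature extraction runs hour 10 to 10 + 9 = hour 19.
Train/test split has to wait for feature extraction (finishes hour 19); data validation (finishes hour 8, plus 2-hour gap → hour 10). The latest of these is hour 19, so train/test split runs hour 19 to 19 + 6 = hour 25.
Hyperparameter sweep has to wait for train/test split (finishes hour 25); feature extraction (finishes hour 19). The latest of these is hour 25, so hyperparameter sweep runs hour 25 to 25 + 6 = hour 31.
Deployment cannot start until hyperparameter sweep (finishes hour 31); data ingestion (finishes hour 2, plus 3-hour gap → hour 5). The controlling bound is hour 31, so deployment finishes at 31 + 8 = hour 39.
All tasks are finished once the last one completes. Finish times: Data ingestion at 2, Data validation at 8, Feature extraction at 19, Train/test split at 25, Hyperparameter sweep at 31, Deployment at 39. The latest is hour 39.

39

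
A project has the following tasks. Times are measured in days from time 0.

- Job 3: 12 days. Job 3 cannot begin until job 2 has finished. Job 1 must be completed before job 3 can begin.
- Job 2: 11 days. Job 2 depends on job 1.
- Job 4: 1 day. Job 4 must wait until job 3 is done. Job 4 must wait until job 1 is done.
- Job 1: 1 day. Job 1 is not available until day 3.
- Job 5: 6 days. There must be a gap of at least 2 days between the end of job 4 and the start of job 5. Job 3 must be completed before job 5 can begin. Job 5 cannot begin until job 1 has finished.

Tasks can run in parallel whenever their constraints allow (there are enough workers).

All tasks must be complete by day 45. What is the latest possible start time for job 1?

Job 5 has no dependents, so it just needs to finish by day 45. Starting by 45 − 6 = day 39 achieves that.
Job 4 has to be done before job 5 (must start by day 39, minus 2-day gap → day 37). That means finishing by day 37, i.e. starting by 37 − 1 = day 36.
Job 3 feeds job 4 (must start by day 36); job 5 (must start by day 39). Taking the minimum, job 3 must finish by day 36 and start by 36 − 12 = day 24.
Job 2 has to be done before job 3 (must start by day 24). That means finishing by day 24, i.e. starting by 24 − 11 = day 13.
Job 1 has several dependents: job 2 (must start by day 13); job 3 (must start by day 24); job 4 (must start by day 36); job 5 (must start by day 39). The earliest of those limits is day 13, so job 1 must start by 13 − 1 = day 12.

12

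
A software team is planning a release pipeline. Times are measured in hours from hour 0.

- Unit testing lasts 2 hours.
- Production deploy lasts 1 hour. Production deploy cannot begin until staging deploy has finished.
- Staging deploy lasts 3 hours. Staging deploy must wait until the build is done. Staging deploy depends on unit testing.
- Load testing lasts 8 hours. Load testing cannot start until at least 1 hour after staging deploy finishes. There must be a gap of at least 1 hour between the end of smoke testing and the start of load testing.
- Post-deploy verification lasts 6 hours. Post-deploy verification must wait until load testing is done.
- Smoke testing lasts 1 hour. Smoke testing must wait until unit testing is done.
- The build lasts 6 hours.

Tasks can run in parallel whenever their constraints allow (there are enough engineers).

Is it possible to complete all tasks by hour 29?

Nothing blocks unit testing, so it runs from hour 0 to hour 2.
After unit testing (finishes hour 2), smoke testing can start at hour 2 and finishes at hour 3.
The build has no prerequisites, so it starts at hour 0 and finishes at hour 6.
Staging deploy needs all of the build (finishes hour 6); unit testing (finishes hour 2). That puts its earliest start at hour 6; it finishes at 6 + 3 = hour 9.
Production deploy waits on staging deploy (finishes hour 9), so it starts at hour 9 and finishes at 9 + 1 = hour 10.
Load testing has to wait for staging deploy (finishes hour 9, plus 1-hour gap → hour 10); smoke testing (finishes hour 3, plus 1-hour gap → hour 4). The latest of these is hour 10, so load testing runs hour 10 to 10 + 8 = hour 18.
Post-deploy verification cannot begin until load testing (finishes hour 18). It runs from hour 18 to 18 + 6 = hour 24.
Every task is finished by hour 24, which is no later than the deadline of 29, so the schedule is feasible.

Yes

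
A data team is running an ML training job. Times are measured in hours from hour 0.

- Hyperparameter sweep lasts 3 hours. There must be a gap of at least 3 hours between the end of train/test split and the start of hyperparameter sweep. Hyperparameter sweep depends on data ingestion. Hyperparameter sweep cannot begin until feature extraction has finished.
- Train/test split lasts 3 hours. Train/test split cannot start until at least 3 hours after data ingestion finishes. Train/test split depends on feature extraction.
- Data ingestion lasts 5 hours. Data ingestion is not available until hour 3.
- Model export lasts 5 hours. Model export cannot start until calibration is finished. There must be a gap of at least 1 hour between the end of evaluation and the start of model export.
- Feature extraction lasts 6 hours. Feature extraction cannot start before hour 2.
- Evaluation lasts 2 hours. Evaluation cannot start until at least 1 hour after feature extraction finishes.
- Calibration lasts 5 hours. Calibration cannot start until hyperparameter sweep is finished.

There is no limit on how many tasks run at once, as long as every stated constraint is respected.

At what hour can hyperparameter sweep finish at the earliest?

20

After its own release at hour 2, feature extraction can start at hour 2 and finishes at hour 8.
Data ingestion waits on its own release at hour 3, so it starts at hour 3 and finishes at 3 + 5 = hour 8.
Train/test split needs all of data ingestion (finishes hour 8, plus 3-hour gap → hour 11); feature extraction (finishes hour 8). That puts its earliest start at hour 11; it finishes at 11 + 3 = hour 14.
Hyperparameter sweep has to wait for train/test split (finishes hour 14, plus 3-hour gap → hour 17); data ingestion (finishes hour 8); feature extraction (finishes hour 8). The latest of these is hour 17, so hyperparameter sweep runs hour 17 to 17 + 3 = hour 20.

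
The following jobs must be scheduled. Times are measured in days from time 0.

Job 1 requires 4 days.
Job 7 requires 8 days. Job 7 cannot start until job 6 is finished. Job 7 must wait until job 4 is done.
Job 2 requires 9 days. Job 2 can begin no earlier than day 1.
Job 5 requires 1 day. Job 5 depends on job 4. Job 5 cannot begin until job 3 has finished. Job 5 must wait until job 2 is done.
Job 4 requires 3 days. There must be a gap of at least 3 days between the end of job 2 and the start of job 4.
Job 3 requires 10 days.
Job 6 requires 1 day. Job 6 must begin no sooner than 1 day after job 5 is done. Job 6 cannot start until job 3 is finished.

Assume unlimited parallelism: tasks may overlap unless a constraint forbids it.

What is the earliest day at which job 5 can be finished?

17

Job 3 has no prerequisites, so it starts at day 0 and finishes at day 10.
Job 2 cannot begin until its own release at day 1. It runs from day 1 to 1 + 9 = day 10.
Job 4 cannot begin until job 2 (finishes day 10, plus 3-day gap → day 13). It runs from day 13 to 13 + 3 = day 16.
Job 5 cannot start until job 4 (finishes day 16); job 3 (finishes day 10); job 2 (finishes day 10). The controlling bound is day 16, so job 5 finishes at 16 + 1 = day 17.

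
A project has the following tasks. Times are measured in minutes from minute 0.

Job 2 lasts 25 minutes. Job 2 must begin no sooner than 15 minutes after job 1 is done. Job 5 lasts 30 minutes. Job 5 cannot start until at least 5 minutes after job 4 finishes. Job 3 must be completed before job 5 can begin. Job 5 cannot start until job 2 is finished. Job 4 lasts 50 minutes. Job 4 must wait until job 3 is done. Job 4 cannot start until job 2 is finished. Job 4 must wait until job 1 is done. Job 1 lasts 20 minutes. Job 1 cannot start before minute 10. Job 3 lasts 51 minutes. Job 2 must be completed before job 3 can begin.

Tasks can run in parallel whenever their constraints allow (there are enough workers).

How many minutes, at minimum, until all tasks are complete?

Job 1 waits on its own release at minute 10, so it starts at minute 10 and finishes at 10 + 20 = minute 30.
After job 1 (finishes minute 30, plus 15-minute gap → minute 45), job 2 can start at minute 45 and finishes at minute 70.
Job 3 waits on job 2 (finishes minute 70), so it starts at minute 70 and finishes at 70 + 51 = minute 121.
Job 4 cannot start until job 3 (finishes minute 121); job 2 (finishes minute 70); job 1 (finishes minute 30). The controlling bound is minute 121, so job 4 finishes at 121 + 50 = minute 171.
Job 5 needs all of job 4 (finishes minute 171, plus 5-minute gap → minute 176); job 3 (finishes minute 121); job 2 (finishes minute 70). That puts its earliest start at minute 176; it finishes at 176 + 30 = minute 206.
All tasks are finished once the last one completes. Finish times: Job 1 at 30, Job 2 at 70, Job 3 at 121, Job 4 at 171, Job 5 at 206. The latest is minute 206.

206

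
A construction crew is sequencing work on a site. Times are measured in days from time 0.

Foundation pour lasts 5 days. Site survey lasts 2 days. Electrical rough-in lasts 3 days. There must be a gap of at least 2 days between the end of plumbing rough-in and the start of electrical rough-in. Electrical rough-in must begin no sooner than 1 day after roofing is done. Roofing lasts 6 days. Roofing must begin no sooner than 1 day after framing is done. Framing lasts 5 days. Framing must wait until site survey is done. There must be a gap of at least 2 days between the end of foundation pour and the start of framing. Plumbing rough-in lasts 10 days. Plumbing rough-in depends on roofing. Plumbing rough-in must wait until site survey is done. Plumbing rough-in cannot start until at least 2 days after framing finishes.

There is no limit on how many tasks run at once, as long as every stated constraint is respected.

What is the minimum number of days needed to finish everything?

Foundation pour can start immediately at day 0; it finishes at day 5.
Site survey has no prerequisites, so it starts at day 0 and finishes at day 2.
Framing needs all of site survey (finishes day 2); foundation pour (finishes day 5, plus 2-day gap → day 7). That puts its earliest start at day 7; it finishes at 7 + 5 = day 12.
After framing (finishes day 12, plus 1-day gap → day 13), roofing can start at day 13 and finishes at day 19.
For plumbing rough-in: roofing (finishes day 19); site survey (finishes day 2); framing (finishes day 12, plus 2-day gap → day 14). Taking the maximum gives a start of day 19, and it finishes at 19 + 10 = day 29.
Electrical rough-in has to wait for plumbing rough-in (finishes day 29, plus 2-day gap → day 31); roofing (finishes day 19, plus 1-day gap → day 20). The latest of these is day 31, so electrical rough-in runs day 31 to 31 + 3 = day 34.
All tasks are finished once the last one completes. Finish times: Site survey at 2, Foundation pour at 5, Framing at 12, Roofing at 19, Plumbing rough-in at 29, Electrical rough-in at 34. The latest is day 34.

34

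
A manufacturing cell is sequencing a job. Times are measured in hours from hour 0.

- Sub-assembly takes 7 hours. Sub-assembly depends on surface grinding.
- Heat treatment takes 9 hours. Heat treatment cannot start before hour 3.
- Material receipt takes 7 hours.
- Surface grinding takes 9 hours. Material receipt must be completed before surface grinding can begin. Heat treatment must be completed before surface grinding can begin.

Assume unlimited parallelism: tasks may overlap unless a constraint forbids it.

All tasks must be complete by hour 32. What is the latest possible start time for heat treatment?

7

Sub-assembly has no dependents, so it just needs to finish by hour 32. Starting by 32 − 7 = hour 25 achieves that.
Since sub-assembly (must start by hour 25) depends on it, surface grinding must finish by hour 25. Backing off its 9-hour duration gives a latest start of hour 16.
Heat treatment must finish before surface grinding (must start by hour 16). With a 9-hour duration, heat treatment must start by 16 − 9 = hour 7.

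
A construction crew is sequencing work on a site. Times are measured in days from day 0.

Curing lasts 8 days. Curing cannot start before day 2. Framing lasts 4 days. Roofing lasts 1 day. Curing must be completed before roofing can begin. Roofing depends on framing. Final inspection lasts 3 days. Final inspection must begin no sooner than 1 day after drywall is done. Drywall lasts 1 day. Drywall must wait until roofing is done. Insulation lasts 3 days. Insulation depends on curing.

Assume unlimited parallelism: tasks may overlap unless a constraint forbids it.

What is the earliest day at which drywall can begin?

Framing can start immediately at day 0; it finishes at day 4.
After its own release at day 2, curing can start at day 2 and finishes at day 10.
For roofing: curing (finishes day 10); framing (finishes day 4). Taking the maximum gives a start of day 10, and it finishes at 10 + 1 = day 11.
Drywall waits on roofing (finishes day 11), so the earliest it can start is day 11.

11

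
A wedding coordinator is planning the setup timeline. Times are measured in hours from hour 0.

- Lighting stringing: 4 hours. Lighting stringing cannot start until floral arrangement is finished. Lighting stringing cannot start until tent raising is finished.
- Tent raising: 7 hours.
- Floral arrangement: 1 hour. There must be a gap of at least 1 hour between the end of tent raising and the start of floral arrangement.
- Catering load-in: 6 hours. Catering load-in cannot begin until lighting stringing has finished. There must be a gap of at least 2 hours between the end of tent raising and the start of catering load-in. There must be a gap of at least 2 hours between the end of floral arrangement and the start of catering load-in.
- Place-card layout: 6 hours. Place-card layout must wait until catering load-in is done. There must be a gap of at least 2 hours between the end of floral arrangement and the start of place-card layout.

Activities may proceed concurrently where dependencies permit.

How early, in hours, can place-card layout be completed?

25

Tent raising can start immediately at hour 0; it finishes at hour 7.
Floral arrangement waits on tent raising (finishes hour 7, plus 1-hour gap → hour 8), so it starts at hour 8 and finishes at 8 + 1 = hour 9.
Lighting stringing needs all of floral arrangement (finishes hour 9); tent raising (finishes hour 7). That puts its earliest start at hour 9; it finishes at 9 + 4 = hour 13.
Catering load-in has to wait for lighting stringing (finishes hour 13); tent raising (finishes hour 7, plus 2-hour gap → hour 9); floral arrangement (finishes hour 9, plus 2-hour gap → hour 11). The latest of these is hour 13, so catering load-in runs hour 13 to 13 + 6 = hour 19.
For place-card layout: catering load-in (finishes hour 19); floral arrangement (finishes hour 9, plus 2-hour gap → hour 11). Taking the maximum gives a start of hour 19, and it finishes at 19 + 6 = hour 25.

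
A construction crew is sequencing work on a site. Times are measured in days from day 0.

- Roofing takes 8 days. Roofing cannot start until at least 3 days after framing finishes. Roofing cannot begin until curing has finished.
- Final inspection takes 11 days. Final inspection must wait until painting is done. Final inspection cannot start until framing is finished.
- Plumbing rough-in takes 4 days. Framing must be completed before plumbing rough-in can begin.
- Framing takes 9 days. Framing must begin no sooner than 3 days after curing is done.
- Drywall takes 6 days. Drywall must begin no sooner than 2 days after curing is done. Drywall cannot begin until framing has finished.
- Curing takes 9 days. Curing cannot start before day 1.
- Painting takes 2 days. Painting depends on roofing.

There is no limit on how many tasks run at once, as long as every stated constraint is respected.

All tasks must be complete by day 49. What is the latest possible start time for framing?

To finish by day 49, final inspection (duration 11) must start no later than day 38.
Painting feeds into final inspection (must start by day 38); so painting must finish by day 38 and therefore start by day 36.
Since painting (must start by day 36) depends on it, roofing must finish by day 36. Backing off its 8-day duration gives a latest start of day 28.
To finish by day 49, plumbing rough-in (duration 4) must start no later than day 45.
To finish by day 49, drywall (duration 6) must start no later than day 43.
Framing feeds roofing (must start by day 28, minus 3-day gap → day 25); plumbing rough-in (must start by day 45); drywall (must start by day 43); final inspection (must start by day 38). Taking the minimum, framing must finish by day 25 and start by 25 − 9 = day 16.

16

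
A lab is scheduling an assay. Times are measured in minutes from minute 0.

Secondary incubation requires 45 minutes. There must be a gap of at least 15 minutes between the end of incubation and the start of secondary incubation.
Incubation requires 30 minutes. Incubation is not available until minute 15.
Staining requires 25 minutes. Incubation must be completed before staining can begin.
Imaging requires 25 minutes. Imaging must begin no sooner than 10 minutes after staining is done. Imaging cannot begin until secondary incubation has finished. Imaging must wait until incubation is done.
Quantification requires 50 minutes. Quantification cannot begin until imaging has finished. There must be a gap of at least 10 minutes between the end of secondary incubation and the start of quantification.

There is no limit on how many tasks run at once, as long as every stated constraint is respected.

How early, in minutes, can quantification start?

Incubation cannot begin until its own release at minute 15. It runs from minute 15 to 15 + 30 = minute 45.
Secondary incubation waits on incubation (finishes minute 45, plus 15-minute gap → minute 60), so it starts at minute 60 and finishes at 60 + 45 = minute 105.
After incubation (finishes minute 45), staining can start at minute 45 and finishes at minute 70.
Imaging cannot start until staining (finishes minute 70, plus 10-minute gap → minute 80); secondary incubation (finishes minute 105); incubation (finishes minute 45). The controlling bound is minute 105, so imaging finishes at 105 + 25 = minute 130.
Quantification waits on imaging (finishes minute 130); secondary incubation (finishes minute 105, plus 10-minute gap → minute 115). The latest of these is minute 130, which is the earliest quantification can start.

130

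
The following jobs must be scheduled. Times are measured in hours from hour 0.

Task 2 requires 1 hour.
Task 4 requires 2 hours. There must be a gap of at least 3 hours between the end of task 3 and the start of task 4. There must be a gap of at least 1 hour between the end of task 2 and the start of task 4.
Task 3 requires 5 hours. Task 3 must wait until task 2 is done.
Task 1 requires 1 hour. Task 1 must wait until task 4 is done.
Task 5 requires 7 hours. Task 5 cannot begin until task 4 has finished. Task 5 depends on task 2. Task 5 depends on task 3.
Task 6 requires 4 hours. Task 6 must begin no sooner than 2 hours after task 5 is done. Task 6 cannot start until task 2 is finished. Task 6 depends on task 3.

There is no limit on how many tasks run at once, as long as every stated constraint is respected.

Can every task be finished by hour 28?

Nothing blocks task 2, so it runs from hour 0 to hour 1.
After task 2 (finishes hour 1), task 3 can start at hour 1 and finishes at hour 6.
Task 4 needs all of task 3 (finishes hour 6, plus 3-hour gap → hour 9); task 2 (finishes hour 1, plus 1-hour gap → hour 2). That puts its earliest start at hour 9; it finishes at 9 + 2 = hour 11.
Task 5 needs all of task 4 (finishes hour 11); task 2 (finishes hour 1); task 3 (finishes hour 6). That puts its earliest start at hour 11; it finishes at 11 + 7 = hour 18.
For task 6: task 5 (finishes hour 18, plus 2-hour gap → hour 20); task 2 (finishes hour 1); task 3 (finishes hour 6). Taking the maximum gives a start of hour 20, and it finishes at 20 + 4 = hour 24.
After task 4 (finishes hour 11), task 1 can start at hour 11 and finishes at hour 12.
Every task is finished by hour 24, which is no later than the deadline of 28, so the schedule is feasible.

Yes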